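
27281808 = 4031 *6768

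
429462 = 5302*81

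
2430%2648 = 2430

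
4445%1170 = 935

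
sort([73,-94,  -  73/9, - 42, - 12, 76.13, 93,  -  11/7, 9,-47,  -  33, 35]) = [ - 94,-47 , - 42, - 33 , - 12, - 73/9, - 11/7, 9, 35, 73, 76.13, 93] 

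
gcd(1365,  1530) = 15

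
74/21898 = 37/10949= 0.00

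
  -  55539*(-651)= 36155889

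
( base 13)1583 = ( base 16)C4D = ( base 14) 120D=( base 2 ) 110001001101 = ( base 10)3149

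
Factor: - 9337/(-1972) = 2^(  -  2)*17^(  -  1)*29^( - 1) *9337^1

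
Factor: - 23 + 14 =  - 3^2 = -  9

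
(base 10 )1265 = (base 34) 137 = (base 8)2361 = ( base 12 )895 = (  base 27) 1jn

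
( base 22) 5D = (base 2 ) 1111011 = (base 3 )11120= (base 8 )173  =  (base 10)123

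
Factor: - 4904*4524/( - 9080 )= 2773212/1135 = 2^2*3^1*5^( - 1)*13^1*29^1*227^( - 1 )*613^1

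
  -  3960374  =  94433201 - 98393575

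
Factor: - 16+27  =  11 =11^1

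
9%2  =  1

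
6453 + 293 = 6746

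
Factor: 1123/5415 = 3^( -1)*5^(-1)* 19^(-2 )*1123^1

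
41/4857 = 41/4857 = 0.01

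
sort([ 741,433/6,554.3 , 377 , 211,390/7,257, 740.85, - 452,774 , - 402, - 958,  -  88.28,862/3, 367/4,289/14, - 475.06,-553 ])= [ - 958, - 553, - 475.06 , - 452, - 402, - 88.28,289/14,390/7,433/6,367/4,211, 257 , 862/3, 377,554.3, 740.85,741, 774]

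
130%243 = 130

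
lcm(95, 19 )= 95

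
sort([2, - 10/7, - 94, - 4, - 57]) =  [ - 94, - 57,-4 , - 10/7,  2]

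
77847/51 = 25949/17 = 1526.41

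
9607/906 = 10 + 547/906 = 10.60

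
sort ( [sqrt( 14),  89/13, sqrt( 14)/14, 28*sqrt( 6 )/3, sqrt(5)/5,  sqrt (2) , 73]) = [sqrt ( 14 ) /14, sqrt( 5 ) /5,sqrt( 2), sqrt(14 ), 89/13,28*sqrt(6)/3, 73] 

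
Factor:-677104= - 2^4 * 101^1*419^1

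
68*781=53108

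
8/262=4/131=0.03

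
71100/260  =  3555/13 = 273.46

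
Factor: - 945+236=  - 709^1 = - 709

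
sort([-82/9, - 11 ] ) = [- 11, - 82/9]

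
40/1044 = 10/261 = 0.04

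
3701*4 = 14804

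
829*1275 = 1056975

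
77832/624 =124+19/26 =124.73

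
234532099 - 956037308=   -  721505209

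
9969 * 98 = 976962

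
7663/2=7663/2 = 3831.50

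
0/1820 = 0 = 0.00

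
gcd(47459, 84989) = 1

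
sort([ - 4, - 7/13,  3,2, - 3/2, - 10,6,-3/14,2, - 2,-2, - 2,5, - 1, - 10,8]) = [ - 10 , - 10, - 4, - 2, - 2,-2, - 3/2,-1 , - 7/13, -3/14, 2,2, 3 , 5,  6, 8 ]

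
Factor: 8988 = 2^2*3^1*7^1*107^1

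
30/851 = 30/851=0.04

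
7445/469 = 15 + 410/469 =15.87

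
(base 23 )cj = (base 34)8n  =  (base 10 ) 295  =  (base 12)207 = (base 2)100100111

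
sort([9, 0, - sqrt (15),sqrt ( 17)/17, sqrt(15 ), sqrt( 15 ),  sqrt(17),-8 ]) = [ - 8, - sqrt( 15 ), 0,  sqrt ( 17)/17 , sqrt( 15),sqrt (15) , sqrt( 17),9 ] 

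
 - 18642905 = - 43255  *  431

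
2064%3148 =2064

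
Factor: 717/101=3^1*101^( - 1)*239^1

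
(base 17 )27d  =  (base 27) Q8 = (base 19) 1i7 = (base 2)1011000110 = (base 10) 710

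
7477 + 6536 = 14013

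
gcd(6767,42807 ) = 1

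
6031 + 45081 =51112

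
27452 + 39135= 66587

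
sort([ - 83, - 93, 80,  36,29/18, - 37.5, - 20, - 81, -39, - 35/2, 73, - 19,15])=[- 93, - 83, - 81, - 39,  -  37.5, - 20, - 19, - 35/2,29/18 , 15,36, 73,80]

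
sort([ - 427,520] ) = [ - 427,520]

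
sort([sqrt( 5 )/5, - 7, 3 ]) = [ - 7, sqrt ( 5) /5, 3] 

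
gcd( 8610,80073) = 861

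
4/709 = 4/709 = 0.01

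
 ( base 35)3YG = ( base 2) 1001100010001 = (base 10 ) 4881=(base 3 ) 20200210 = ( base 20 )C41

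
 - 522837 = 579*(-903)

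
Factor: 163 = 163^1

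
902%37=14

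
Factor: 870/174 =5^1= 5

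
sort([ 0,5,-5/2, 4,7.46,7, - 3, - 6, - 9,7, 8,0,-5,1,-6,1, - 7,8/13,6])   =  [-9,-7, -6,-6, - 5,- 3, - 5/2,0,  0,8/13 , 1,1,4,5  ,  6,7,7,7.46, 8 ]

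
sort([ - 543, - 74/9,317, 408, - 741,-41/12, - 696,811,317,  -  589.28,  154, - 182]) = [ - 741, - 696,- 589.28, - 543, - 182, - 74/9, - 41/12,154,  317,317,408,811]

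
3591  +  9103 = 12694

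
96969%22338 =7617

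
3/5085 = 1/1695=0.00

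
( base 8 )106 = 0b1000110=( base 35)20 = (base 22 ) 34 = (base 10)70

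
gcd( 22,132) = 22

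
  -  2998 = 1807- 4805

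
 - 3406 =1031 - 4437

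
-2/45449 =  - 2/45449 = -0.00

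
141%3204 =141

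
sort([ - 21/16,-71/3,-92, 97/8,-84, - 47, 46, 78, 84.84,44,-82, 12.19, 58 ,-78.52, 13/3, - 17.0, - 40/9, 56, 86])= [ - 92, - 84, - 82,- 78.52, - 47, - 71/3,-17.0,-40/9, - 21/16,13/3,  97/8, 12.19, 44 , 46, 56, 58,78, 84.84, 86] 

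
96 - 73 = 23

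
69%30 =9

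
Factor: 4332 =2^2*3^1*19^2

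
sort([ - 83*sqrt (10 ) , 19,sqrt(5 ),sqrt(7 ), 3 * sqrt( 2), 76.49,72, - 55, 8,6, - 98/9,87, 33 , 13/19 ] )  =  [ - 83*sqrt( 10 ), - 55,- 98/9,13/19,sqrt( 5),sqrt(7 ),3*sqrt(2 ), 6,8,19,33,72,76.49 , 87] 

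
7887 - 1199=6688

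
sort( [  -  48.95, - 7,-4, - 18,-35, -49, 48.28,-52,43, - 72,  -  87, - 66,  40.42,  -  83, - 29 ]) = [ -87, - 83, - 72,-66, - 52,  -  49, - 48.95,-35, - 29, - 18,-7, - 4, 40.42,43,  48.28 ] 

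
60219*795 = 47874105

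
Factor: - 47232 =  - 2^7*3^2*41^1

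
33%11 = 0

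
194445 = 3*64815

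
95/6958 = 95/6958 = 0.01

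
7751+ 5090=12841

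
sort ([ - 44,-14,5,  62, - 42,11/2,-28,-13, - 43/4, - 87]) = [-87,-44, - 42,  -  28,-14,-13, - 43/4, 5,11/2,62] 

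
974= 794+180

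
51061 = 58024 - 6963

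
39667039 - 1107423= 38559616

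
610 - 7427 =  - 6817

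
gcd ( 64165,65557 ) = 1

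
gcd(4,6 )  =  2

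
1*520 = 520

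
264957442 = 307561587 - 42604145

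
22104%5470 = 224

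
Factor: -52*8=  - 2^5*13^1=- 416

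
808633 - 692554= 116079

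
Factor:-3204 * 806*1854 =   -  2^4*3^4 * 13^1*31^1*89^1 *103^1 = -4787814096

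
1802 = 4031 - 2229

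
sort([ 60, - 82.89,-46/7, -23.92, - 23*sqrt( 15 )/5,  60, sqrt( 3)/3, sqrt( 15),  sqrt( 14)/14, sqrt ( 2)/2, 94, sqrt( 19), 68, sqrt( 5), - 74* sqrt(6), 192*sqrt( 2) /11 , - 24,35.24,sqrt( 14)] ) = [ - 74*sqrt( 6), - 82.89, - 24,-23.92, -23*sqrt( 15)/5 ,-46/7, sqrt( 14)/14, sqrt( 3)/3, sqrt(2 ) /2,sqrt( 5 ),sqrt( 14 ), sqrt( 15), sqrt( 19), 192*sqrt(2) /11,35.24 , 60, 60, 68, 94]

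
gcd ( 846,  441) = 9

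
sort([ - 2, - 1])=[-2, - 1 ]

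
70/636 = 35/318= 0.11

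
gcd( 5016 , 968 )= 88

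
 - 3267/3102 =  - 99/94 = -  1.05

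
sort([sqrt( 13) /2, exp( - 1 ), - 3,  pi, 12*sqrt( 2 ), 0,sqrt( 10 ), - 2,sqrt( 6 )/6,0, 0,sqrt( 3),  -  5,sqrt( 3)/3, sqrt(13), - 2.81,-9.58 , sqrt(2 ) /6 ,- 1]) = [-9.58,- 5, - 3,-2.81,-2 ,- 1,0, 0, 0  ,  sqrt( 2 )/6,exp( - 1),sqrt( 6)/6,sqrt( 3 ) /3,sqrt( 3), sqrt(13 )/2 , pi, sqrt(10 ),sqrt(13),12*sqrt(2)]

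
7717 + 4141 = 11858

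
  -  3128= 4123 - 7251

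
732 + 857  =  1589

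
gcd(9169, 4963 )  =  1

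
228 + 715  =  943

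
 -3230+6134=2904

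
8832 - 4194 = 4638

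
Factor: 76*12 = 2^4 * 3^1*19^1   =  912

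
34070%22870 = 11200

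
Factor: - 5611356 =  - 2^2*3^5*23^1*251^1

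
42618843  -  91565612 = - 48946769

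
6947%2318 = 2311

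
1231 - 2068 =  - 837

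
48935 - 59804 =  - 10869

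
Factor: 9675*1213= 3^2*5^2  *43^1*1213^1 = 11735775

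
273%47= 38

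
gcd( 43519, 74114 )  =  1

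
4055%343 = 282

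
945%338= 269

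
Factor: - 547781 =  - 13^1*29^1 * 1453^1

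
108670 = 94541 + 14129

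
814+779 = 1593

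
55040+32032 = 87072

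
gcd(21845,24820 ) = 85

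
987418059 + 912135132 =1899553191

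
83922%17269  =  14846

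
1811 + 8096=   9907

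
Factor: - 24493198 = - 2^1*239^1*  51241^1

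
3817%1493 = 831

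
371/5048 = 371/5048 = 0.07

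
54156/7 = 7736 +4/7 =7736.57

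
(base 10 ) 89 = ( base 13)6b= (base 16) 59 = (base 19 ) 4d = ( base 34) 2L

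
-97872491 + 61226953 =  - 36645538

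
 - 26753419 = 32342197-59095616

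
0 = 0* ( - 2496 ) 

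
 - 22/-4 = 5 + 1/2 = 5.50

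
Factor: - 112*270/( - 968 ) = 3780/121=2^2*3^3*5^1*7^1*11^ ( - 2)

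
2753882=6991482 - 4237600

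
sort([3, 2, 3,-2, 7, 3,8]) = [ - 2,2, 3 , 3, 3, 7, 8]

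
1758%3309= 1758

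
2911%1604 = 1307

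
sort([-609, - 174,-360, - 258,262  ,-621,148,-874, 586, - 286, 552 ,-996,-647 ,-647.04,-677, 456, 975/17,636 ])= [  -  996,-874,-677, - 647.04,  -  647,-621,  -  609,  -  360,-286, - 258, - 174,975/17,148,262,456, 552,586, 636 ] 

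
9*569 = 5121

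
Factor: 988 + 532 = 2^4*5^1*19^1  =  1520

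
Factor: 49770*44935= 2^1*3^2*5^2 * 7^1*11^1*19^1*43^1 * 79^1= 2236414950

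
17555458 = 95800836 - 78245378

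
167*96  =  16032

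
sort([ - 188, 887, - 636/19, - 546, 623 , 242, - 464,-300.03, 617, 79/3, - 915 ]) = [ - 915 , - 546, - 464, - 300.03, - 188, - 636/19, 79/3, 242, 617,  623, 887]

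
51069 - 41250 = 9819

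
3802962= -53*( -71754) 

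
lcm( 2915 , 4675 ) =247775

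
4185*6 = 25110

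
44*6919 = 304436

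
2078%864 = 350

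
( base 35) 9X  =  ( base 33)AI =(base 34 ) a8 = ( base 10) 348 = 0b101011100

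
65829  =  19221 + 46608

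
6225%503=189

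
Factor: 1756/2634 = 2/3 = 2^1*3^ ( - 1)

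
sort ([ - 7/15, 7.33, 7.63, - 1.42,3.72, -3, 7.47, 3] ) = [ - 3, - 1.42,  -  7/15, 3, 3.72,7.33,7.47, 7.63 ]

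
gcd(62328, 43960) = 56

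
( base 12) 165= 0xdd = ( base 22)A1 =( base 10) 221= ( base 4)3131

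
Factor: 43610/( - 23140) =  -  2^( - 1 )*7^2*13^( - 1 ) = - 49/26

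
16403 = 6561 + 9842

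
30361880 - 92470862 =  - 62108982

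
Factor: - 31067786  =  - 2^1*307^1*50599^1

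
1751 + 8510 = 10261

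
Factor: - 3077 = -17^1 * 181^1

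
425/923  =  425/923 =0.46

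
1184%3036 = 1184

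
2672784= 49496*54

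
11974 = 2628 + 9346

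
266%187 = 79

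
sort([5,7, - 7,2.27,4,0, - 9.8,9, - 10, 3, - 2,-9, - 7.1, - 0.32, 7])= [ - 10, - 9.8, - 9, - 7.1, - 7, - 2,-0.32, 0,2.27,  3,4, 5,7, 7, 9 ]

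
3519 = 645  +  2874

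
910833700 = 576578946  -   - 334254754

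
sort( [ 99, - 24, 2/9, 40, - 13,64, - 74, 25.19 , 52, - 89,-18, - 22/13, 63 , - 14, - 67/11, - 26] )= [ - 89, - 74, - 26,-24, - 18, - 14,-13, - 67/11,-22/13, 2/9 , 25.19, 40, 52,63 , 64,99] 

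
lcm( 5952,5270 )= 505920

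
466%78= 76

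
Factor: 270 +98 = 368 = 2^4*23^1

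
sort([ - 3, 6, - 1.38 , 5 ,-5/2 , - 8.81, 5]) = [ - 8.81, - 3 , - 5/2, - 1.38, 5, 5,6 ] 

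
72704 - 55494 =17210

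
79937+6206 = 86143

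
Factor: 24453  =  3^2*11^1 * 13^1*19^1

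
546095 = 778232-232137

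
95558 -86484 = 9074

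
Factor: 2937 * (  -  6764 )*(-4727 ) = 93905958036 = 2^2 * 3^1*11^1 *19^1*29^1*89^2*163^1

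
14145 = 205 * 69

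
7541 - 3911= 3630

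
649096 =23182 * 28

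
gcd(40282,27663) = 1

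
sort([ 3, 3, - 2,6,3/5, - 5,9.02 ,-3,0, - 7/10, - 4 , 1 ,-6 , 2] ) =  [ - 6 ,-5, -4 , - 3,  -  2,  -  7/10,0,  3/5,1,2,3 , 3,  6, 9.02] 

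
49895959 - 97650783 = -47754824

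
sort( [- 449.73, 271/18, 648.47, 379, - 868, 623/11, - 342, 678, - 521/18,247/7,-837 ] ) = [ - 868, -837, -449.73, - 342, - 521/18, 271/18, 247/7,623/11,379, 648.47, 678 ] 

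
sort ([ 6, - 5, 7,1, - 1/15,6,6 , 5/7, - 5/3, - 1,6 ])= [ - 5, - 5/3, - 1, - 1/15,5/7,1,6,6,6,6, 7 ] 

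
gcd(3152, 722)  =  2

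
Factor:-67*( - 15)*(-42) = - 42210= - 2^1 * 3^2 * 5^1 * 7^1*67^1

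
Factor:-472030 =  - 2^1*5^1*13^1*3631^1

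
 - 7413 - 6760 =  - 14173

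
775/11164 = 775/11164=0.07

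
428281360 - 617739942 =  - 189458582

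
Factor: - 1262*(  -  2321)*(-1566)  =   - 4586973732 =- 2^2*3^3*11^1 * 29^1 * 211^1*631^1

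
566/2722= 283/1361= 0.21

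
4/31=4/31 = 0.13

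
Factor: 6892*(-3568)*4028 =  - 2^8*19^1*53^1*223^1  *1723^1=- 99051162368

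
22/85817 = 22/85817 = 0.00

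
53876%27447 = 26429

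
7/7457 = 7/7457 = 0.00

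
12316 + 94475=106791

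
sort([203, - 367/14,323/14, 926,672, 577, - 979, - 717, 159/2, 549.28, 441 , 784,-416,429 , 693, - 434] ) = [ - 979, - 717,-434 , - 416,- 367/14, 323/14, 159/2,203, 429,441,549.28,577, 672, 693,784,926]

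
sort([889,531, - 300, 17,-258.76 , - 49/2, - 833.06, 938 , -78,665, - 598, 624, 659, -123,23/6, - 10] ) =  [  -  833.06, - 598, - 300, -258.76, - 123, - 78, - 49/2,-10,23/6, 17, 531,624,659,665,889, 938]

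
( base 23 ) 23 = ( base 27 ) 1m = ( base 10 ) 49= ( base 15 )34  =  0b110001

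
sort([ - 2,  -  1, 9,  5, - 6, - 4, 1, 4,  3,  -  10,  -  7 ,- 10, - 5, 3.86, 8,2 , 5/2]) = [ - 10, - 10, - 7, - 6, - 5, - 4, - 2,-1, 1,2,  5/2,3,  3.86,4, 5,8,9 ]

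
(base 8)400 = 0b100000000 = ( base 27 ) 9D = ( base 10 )256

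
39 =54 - 15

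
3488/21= 166 + 2/21 = 166.10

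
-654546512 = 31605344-686151856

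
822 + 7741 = 8563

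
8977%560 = 17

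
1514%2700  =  1514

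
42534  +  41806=84340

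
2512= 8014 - 5502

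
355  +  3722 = 4077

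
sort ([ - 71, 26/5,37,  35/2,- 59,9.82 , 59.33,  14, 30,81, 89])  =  [ - 71, - 59 , 26/5 , 9.82,14, 35/2, 30, 37,59.33,81,89] 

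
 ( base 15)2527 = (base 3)101212001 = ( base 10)7912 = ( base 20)JFC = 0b1111011101000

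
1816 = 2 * 908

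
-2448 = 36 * ( - 68)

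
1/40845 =1/40845= 0.00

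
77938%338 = 198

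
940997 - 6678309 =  - 5737312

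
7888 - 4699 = 3189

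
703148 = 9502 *74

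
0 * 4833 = 0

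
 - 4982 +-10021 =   -  15003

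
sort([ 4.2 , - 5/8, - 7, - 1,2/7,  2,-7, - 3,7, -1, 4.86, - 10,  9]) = [ - 10, - 7, - 7, - 3, - 1,-1, - 5/8,2/7,2 , 4.2,4.86,7,9 ] 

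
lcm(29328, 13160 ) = 1026480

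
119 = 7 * 17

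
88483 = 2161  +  86322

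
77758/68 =2287/2=1143.50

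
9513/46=9513/46 = 206.80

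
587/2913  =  587/2913 = 0.20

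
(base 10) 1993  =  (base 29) 2al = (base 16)7C9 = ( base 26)2oh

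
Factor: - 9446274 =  - 2^1*3^3*174931^1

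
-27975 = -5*5595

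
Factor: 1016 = 2^3*127^1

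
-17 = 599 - 616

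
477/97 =4 + 89/97 =4.92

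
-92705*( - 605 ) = 56086525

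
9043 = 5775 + 3268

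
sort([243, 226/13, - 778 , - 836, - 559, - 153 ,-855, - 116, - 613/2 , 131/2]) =[ - 855, - 836, - 778, - 559, - 613/2, - 153, - 116 , 226/13, 131/2,243 ]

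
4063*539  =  2189957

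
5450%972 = 590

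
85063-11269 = 73794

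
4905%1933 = 1039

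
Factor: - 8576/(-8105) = 2^7*5^( - 1 )*67^1*1621^( - 1 )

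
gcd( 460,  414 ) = 46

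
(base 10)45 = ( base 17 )2B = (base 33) 1c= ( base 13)36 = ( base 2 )101101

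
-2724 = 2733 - 5457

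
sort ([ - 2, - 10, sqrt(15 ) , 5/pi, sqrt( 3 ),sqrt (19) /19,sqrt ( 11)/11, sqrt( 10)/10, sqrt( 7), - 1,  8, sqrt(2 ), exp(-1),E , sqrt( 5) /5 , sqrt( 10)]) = [-10,- 2,- 1,sqrt( 19 )/19,sqrt(11 )/11,sqrt( 10)/10, exp (-1 ),sqrt( 5) /5,sqrt( 2 ), 5/pi, sqrt( 3 ), sqrt( 7 ),E,sqrt ( 10), sqrt ( 15 ), 8 ]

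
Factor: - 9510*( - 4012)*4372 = 166809812640 = 2^5*3^1*5^1*17^1*59^1*317^1*1093^1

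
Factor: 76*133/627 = 2^2*3^( - 1)*7^1*11^( - 1)*19^1 =532/33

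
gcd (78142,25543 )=89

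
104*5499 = 571896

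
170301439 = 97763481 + 72537958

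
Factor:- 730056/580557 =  - 243352/193519 = - 2^3*19^1*431^ ( - 1 ) * 449^(-1) * 1601^1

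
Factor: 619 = 619^1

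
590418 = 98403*6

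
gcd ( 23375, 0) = 23375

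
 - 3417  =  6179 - 9596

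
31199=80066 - 48867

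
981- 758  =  223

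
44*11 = 484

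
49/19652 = 49/19652 =0.00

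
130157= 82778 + 47379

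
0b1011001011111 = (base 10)5727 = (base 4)1121133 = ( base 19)fg8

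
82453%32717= 17019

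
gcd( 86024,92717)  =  1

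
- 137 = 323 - 460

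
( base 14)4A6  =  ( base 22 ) 1K6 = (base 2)1110100010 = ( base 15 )420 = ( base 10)930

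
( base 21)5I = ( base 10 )123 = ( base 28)4B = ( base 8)173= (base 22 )5D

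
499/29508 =499/29508 = 0.02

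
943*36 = 33948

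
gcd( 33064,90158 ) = 2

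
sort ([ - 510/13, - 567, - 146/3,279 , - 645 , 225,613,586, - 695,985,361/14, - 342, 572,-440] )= [ -695,-645, - 567, - 440 , - 342, - 146/3 ,- 510/13,  361/14,225,279 , 572, 586, 613,985]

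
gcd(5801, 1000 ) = 1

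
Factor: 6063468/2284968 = 2^( - 1 )*7^( - 2 )*29^(-1 )*67^ ( -1)*439^1*1151^1  =  505289/190414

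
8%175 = 8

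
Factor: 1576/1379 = 2^3*  7^( - 1 ) = 8/7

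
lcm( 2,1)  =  2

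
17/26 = 17/26 =0.65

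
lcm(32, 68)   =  544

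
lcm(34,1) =34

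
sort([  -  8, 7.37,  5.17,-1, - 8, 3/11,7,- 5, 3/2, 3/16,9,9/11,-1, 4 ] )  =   [ - 8, - 8, - 5,-1,  -  1, 3/16,3/11,9/11,3/2,  4, 5.17,7, 7.37,9] 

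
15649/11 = 15649/11 = 1422.64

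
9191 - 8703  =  488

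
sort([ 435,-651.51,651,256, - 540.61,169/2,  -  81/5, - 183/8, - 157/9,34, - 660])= [- 660,-651.51,- 540.61,-183/8,  -  157/9,-81/5, 34 , 169/2, 256,435, 651]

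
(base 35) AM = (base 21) hf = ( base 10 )372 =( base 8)564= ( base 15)19C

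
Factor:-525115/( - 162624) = 2^( - 6 )*3^( - 1)*5^1 * 7^( - 1 )*11^( - 2) *105023^1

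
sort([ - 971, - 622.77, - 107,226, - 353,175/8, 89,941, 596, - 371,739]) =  [  -  971, - 622.77,  -  371, - 353,-107,175/8,89, 226, 596, 739, 941 ]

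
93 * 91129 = 8474997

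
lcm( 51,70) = 3570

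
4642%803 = 627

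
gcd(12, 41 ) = 1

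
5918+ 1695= 7613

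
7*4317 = 30219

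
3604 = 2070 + 1534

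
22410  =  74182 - 51772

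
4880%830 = 730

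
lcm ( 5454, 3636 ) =10908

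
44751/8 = 5593+ 7/8 = 5593.88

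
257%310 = 257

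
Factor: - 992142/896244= - 2^ ( - 1) * 3^2*19^1*967^1*74687^(-1)=- 165357/149374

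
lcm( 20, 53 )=1060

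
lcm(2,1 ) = 2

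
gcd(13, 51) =1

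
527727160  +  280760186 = 808487346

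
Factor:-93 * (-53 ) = 3^1 * 31^1*53^1   =  4929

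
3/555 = 1/185 = 0.01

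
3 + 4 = 7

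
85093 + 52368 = 137461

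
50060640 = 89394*560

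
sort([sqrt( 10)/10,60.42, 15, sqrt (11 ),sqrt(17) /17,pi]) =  [ sqrt( 17)/17, sqrt (10 ) /10  ,  pi,sqrt (11 ),15,60.42]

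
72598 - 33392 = 39206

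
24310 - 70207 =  - 45897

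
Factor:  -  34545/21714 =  - 35/22 =-2^( - 1)*5^1*7^1*11^( - 1) 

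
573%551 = 22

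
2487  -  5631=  - 3144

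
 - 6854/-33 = 207 + 23/33 = 207.70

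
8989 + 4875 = 13864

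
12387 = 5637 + 6750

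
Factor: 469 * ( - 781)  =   - 7^1*11^1 * 67^1*71^1 =-366289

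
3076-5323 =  - 2247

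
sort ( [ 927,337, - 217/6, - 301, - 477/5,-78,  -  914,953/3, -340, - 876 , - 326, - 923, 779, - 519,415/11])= [-923, - 914, - 876 , -519, - 340,-326, - 301,- 477/5, - 78,-217/6,415/11,953/3, 337, 779,927 ] 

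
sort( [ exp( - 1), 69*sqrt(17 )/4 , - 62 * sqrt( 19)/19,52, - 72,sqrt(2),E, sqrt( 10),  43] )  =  [ - 72,-62*sqrt( 19)/19,exp( - 1),  sqrt( 2 ), E, sqrt(10 ),  43, 52,69 * sqrt(17)/4 ]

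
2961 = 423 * 7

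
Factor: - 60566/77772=-30283/38886 = - 2^(-1)*3^( - 1 )*11^1*2753^1*6481^(-1 ) 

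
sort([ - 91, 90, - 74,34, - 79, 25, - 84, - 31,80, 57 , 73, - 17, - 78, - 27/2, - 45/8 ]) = [ - 91, - 84, - 79,-78, - 74, - 31, - 17,- 27/2, - 45/8,25, 34,  57, 73,80,90] 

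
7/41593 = 7/41593   =  0.00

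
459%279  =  180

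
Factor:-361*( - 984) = 355224 = 2^3* 3^1*19^2*41^1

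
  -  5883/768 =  - 1961/256  =  - 7.66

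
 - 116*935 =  - 108460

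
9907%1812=847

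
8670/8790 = 289/293 = 0.99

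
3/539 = 3/539 = 0.01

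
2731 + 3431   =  6162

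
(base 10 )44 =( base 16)2c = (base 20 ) 24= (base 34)1A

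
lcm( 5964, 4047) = 113316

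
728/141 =728/141 =5.16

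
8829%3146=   2537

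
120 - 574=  - 454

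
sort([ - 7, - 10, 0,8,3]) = [ -10, - 7,0, 3 , 8]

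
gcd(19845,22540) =245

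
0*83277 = 0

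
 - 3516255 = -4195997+679742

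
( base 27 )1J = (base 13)37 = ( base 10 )46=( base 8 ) 56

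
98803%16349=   709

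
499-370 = 129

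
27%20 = 7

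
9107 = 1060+8047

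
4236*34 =144024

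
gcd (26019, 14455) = 2891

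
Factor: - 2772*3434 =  - 2^3*3^2*7^1*11^1*17^1*101^1 = -  9519048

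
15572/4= 3893 = 3893.00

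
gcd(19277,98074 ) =1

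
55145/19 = 2902 + 7/19 = 2902.37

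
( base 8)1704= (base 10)964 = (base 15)444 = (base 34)SC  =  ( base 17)35c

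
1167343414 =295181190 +872162224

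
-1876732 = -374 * 5018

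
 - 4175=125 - 4300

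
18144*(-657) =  - 11920608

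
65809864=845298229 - 779488365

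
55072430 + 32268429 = 87340859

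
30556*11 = 336116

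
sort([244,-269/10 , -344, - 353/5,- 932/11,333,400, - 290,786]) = [ - 344, - 290, - 932/11, - 353/5, - 269/10, 244,333, 400, 786]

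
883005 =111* 7955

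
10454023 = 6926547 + 3527476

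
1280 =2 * 640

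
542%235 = 72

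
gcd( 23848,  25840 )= 8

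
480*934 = 448320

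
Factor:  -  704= - 2^6*11^1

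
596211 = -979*( - 609 )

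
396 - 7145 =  - 6749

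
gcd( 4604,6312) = 4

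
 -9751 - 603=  - 10354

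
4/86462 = 2/43231 = 0.00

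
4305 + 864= 5169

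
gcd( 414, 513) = 9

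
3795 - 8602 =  - 4807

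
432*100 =43200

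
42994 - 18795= 24199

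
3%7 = 3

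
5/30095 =1/6019 = 0.00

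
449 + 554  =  1003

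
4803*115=552345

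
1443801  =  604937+838864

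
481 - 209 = 272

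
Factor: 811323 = 3^3*151^1*199^1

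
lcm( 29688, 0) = 0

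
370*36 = 13320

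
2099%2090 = 9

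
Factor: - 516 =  - 2^2*3^1*43^1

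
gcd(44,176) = 44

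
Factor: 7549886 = 2^1*3774943^1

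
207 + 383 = 590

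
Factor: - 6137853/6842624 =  -2^( - 8)*3^1 * 227^1* 9013^1*26729^( - 1)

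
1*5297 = 5297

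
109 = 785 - 676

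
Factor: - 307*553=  - 169771 = - 7^1*79^1*307^1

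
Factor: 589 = 19^1*31^1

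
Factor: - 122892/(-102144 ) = 77/64 = 2^( - 6)*7^1*11^1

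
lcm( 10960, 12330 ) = 98640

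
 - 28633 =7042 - 35675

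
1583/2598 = 1583/2598=0.61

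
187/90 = 2+7/90 = 2.08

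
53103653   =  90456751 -37353098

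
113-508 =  - 395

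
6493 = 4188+2305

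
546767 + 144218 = 690985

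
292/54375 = 292/54375= 0.01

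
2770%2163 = 607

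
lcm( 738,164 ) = 1476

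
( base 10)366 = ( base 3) 111120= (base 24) f6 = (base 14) 1C2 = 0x16E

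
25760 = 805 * 32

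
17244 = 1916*9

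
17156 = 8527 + 8629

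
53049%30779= 22270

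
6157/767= 8 + 21/767 = 8.03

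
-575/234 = -575/234 = - 2.46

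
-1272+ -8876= - 10148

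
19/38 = 1/2 = 0.50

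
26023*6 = 156138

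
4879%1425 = 604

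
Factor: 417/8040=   2^ ( -3 )*  5^(  -  1)*67^( - 1)*139^1 =139/2680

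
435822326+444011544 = 879833870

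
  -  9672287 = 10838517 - 20510804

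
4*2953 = 11812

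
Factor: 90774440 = 2^3*5^1*2269361^1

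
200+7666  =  7866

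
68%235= 68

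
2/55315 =2/55315 = 0.00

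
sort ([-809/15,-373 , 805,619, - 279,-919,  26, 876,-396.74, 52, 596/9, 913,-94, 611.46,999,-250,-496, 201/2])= [-919, - 496, - 396.74, - 373, - 279,-250,  -  94,-809/15, 26, 52, 596/9, 201/2,611.46, 619, 805,  876, 913, 999]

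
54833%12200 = 6033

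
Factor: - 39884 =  - 2^2*13^2*59^1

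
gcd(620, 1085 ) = 155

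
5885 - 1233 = 4652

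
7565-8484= - 919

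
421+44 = 465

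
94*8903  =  836882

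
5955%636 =231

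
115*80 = 9200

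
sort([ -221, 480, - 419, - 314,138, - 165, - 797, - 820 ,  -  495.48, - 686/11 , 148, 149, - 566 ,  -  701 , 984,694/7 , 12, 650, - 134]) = [  -  820,-797,-701, - 566,  -  495.48, - 419 ,-314 , - 221, - 165, - 134 ,- 686/11,12,694/7, 138, 148, 149,480,650, 984]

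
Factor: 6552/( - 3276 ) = -2 =- 2^1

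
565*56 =31640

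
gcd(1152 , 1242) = 18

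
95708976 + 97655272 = 193364248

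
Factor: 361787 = 361787^1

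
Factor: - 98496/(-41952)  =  54/23 = 2^1 * 3^3*23^( - 1 ) 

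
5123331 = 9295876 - 4172545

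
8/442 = 4/221= 0.02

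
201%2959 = 201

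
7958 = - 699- - 8657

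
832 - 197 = 635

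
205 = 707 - 502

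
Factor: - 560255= - 5^1*89^1*1259^1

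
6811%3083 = 645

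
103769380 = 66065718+37703662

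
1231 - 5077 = -3846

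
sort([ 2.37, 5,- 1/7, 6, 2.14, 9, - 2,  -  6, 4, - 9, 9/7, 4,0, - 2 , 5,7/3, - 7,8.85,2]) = [ - 9, - 7, - 6,  -  2, - 2, - 1/7, 0, 9/7, 2, 2.14, 7/3, 2.37, 4, 4,5,5, 6, 8.85,9] 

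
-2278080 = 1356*(-1680 )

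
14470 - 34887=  - 20417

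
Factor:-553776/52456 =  - 834/79 = - 2^1*3^1 * 79^(-1)*139^1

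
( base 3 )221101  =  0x2AD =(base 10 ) 685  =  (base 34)k5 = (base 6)3101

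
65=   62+3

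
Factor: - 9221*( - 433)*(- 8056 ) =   -  32165134808=-2^3*19^1 * 53^1*433^1*9221^1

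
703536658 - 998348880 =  - 294812222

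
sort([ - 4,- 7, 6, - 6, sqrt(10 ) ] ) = [ - 7, - 6, - 4, sqrt( 10),6] 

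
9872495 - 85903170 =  -76030675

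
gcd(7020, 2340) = 2340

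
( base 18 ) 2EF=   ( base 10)915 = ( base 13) 555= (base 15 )410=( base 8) 1623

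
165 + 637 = 802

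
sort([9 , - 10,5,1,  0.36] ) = [ - 10,0.36 , 1,5, 9 ] 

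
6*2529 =15174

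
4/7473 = 4/7473 = 0.00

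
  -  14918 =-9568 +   -  5350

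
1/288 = 1/288 = 0.00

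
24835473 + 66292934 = 91128407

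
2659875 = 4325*615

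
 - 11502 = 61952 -73454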